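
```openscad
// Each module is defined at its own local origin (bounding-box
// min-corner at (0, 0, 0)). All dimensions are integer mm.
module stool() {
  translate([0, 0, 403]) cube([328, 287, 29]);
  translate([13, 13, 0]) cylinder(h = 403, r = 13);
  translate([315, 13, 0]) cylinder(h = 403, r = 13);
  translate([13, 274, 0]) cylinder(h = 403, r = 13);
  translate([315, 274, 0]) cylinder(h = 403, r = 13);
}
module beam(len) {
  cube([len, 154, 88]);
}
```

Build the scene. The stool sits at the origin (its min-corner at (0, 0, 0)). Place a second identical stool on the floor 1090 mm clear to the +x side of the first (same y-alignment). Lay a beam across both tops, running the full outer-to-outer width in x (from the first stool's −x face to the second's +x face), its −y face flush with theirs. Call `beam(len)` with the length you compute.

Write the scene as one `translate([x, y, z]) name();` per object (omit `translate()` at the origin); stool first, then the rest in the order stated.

stool();
translate([1418, 0, 0]) stool();
translate([0, 0, 432]) beam(1746);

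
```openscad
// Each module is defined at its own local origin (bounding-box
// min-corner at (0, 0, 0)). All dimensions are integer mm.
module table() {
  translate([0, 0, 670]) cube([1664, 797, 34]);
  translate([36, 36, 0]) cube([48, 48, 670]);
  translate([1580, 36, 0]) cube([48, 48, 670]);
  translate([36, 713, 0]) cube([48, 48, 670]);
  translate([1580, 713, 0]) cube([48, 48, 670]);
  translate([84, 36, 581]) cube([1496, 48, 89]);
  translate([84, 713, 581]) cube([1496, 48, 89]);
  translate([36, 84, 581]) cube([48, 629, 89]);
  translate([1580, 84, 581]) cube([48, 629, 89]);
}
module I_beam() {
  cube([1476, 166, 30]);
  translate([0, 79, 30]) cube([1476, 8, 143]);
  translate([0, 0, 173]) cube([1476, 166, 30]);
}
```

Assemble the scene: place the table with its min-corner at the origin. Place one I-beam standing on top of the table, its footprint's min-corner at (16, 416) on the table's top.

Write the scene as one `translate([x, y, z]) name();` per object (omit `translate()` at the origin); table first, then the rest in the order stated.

table();
translate([16, 416, 704]) I_beam();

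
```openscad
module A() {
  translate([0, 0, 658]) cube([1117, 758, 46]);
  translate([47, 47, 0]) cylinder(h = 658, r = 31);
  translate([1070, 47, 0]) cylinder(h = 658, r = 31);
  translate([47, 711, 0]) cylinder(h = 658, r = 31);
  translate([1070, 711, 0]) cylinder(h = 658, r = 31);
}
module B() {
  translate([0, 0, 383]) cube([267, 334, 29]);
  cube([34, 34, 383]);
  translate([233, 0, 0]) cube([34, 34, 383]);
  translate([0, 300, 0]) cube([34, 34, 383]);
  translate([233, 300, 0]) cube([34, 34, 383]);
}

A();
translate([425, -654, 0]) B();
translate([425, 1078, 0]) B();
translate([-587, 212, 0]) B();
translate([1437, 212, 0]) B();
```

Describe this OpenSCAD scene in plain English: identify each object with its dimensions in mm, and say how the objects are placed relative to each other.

A is a table with a 1117×758 mm rectangular top, 46 mm thick, top surface at z = 704 mm, supported by four round legs of 62 mm diameter, each leg's bounding box inset 16 mm from the nearest pair of top edges, running from the floor.

B is a four-legged stool. The seat is a 267×334×29 mm slab whose top surface is at z = 412 mm; four square legs, each 34×34 mm in cross-section, run from the floor (z = 0) to the underside of the seat, each flush with a corner of the seat.

Four stools sit around the table at the −y, +y, −x, +x sides.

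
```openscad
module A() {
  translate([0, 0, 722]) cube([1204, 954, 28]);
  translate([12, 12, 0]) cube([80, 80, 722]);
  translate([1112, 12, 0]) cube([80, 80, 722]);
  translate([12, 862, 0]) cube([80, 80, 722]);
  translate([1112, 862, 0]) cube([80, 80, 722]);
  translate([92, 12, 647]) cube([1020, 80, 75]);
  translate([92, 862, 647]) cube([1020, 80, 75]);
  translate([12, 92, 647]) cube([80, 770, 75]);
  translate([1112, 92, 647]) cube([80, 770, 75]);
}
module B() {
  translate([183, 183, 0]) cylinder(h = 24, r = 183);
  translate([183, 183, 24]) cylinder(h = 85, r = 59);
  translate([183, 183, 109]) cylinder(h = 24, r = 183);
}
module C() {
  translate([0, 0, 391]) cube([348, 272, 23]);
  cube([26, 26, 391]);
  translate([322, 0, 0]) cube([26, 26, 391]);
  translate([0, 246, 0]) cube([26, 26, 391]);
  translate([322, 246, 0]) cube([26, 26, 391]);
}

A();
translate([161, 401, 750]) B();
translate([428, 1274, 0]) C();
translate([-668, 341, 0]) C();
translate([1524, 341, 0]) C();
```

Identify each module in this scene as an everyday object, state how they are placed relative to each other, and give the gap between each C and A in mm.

Each stool's nearest face is 320 mm from the table's bounding box.

A is a table. B is a spool. C is a stool. The spool is on top of the table. Three stools sit around the table at the +y, −x, +x sides. The gap between each stool and the table is 320 mm.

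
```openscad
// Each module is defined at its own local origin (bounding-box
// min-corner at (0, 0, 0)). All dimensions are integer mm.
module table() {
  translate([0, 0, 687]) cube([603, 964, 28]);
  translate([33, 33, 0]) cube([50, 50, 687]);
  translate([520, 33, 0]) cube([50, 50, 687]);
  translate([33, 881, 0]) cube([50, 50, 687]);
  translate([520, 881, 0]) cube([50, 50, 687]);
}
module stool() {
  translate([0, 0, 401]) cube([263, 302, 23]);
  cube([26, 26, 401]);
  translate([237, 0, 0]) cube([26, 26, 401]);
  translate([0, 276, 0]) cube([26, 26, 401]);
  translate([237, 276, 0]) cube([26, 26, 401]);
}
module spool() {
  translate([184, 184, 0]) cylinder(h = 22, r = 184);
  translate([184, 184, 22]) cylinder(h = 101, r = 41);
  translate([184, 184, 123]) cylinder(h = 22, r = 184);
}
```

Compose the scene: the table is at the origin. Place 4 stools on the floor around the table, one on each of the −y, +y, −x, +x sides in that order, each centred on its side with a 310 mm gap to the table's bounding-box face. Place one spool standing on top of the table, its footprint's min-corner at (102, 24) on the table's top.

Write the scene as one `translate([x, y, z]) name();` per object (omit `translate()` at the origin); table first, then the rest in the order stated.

table();
translate([170, -612, 0]) stool();
translate([170, 1274, 0]) stool();
translate([-573, 331, 0]) stool();
translate([913, 331, 0]) stool();
translate([102, 24, 715]) spool();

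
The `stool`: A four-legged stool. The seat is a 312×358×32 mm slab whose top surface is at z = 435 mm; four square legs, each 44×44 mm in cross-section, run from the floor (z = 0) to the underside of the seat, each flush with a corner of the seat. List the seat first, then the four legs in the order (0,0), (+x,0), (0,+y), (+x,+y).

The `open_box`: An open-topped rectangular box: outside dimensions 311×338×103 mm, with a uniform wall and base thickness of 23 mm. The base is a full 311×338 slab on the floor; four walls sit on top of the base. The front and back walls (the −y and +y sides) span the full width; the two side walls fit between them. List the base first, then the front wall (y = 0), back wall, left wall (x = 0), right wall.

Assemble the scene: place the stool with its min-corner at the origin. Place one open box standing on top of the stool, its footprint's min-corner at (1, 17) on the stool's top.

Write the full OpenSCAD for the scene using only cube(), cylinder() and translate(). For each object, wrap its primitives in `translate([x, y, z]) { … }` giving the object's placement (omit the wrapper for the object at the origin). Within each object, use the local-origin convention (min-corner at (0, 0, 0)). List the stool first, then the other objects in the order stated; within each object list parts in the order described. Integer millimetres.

translate([0, 0, 403]) cube([312, 358, 32]);
cube([44, 44, 403]);
translate([268, 0, 0]) cube([44, 44, 403]);
translate([0, 314, 0]) cube([44, 44, 403]);
translate([268, 314, 0]) cube([44, 44, 403]);
translate([1, 17, 435]) {
  cube([311, 338, 23]);
  translate([0, 0, 23]) cube([311, 23, 80]);
  translate([0, 315, 23]) cube([311, 23, 80]);
  translate([0, 23, 23]) cube([23, 292, 80]);
  translate([288, 23, 23]) cube([23, 292, 80]);
}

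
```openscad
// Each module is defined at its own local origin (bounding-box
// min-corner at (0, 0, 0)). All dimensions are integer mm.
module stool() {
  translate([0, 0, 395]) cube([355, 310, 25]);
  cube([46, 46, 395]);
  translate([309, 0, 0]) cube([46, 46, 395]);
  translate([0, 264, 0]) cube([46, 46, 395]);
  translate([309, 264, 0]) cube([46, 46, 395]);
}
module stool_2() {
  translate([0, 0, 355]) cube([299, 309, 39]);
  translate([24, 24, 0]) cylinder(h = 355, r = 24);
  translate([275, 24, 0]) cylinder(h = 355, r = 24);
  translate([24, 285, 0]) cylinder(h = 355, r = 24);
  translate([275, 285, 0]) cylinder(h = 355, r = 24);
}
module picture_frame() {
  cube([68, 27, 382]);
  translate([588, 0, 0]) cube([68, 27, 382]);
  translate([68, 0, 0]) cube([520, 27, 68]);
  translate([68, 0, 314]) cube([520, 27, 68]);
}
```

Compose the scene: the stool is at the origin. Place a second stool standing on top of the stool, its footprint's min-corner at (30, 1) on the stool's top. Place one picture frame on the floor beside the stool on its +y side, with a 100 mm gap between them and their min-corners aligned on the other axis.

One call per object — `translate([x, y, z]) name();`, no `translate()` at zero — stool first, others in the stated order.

stool();
translate([30, 1, 420]) stool_2();
translate([0, 410, 0]) picture_frame();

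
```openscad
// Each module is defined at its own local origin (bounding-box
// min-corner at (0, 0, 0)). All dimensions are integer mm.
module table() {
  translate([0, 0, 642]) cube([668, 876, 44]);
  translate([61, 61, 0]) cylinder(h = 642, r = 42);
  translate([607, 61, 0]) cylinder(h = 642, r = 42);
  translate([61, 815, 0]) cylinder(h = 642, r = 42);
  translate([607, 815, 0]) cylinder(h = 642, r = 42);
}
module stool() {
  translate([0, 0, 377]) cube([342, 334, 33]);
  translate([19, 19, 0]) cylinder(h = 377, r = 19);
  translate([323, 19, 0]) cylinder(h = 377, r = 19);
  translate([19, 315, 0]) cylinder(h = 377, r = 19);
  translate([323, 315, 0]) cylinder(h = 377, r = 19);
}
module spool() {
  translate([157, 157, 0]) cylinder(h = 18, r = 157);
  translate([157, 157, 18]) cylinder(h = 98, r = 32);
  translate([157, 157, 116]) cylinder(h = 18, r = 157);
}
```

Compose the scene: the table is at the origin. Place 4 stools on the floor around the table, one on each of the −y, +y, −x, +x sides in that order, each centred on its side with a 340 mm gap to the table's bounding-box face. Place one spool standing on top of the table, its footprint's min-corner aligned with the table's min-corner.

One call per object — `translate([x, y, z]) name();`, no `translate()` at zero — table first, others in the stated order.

table();
translate([163, -674, 0]) stool();
translate([163, 1216, 0]) stool();
translate([-682, 271, 0]) stool();
translate([1008, 271, 0]) stool();
translate([0, 0, 686]) spool();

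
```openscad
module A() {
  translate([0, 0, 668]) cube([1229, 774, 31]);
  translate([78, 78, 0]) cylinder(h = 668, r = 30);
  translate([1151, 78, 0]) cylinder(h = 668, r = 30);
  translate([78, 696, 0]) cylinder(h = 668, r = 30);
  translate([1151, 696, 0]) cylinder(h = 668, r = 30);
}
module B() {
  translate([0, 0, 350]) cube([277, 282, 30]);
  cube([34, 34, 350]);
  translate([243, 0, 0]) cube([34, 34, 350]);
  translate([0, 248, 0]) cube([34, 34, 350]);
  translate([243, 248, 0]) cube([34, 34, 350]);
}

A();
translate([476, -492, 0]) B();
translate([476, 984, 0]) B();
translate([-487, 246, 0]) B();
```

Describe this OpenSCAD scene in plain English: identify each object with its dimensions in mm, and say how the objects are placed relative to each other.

A is a table with a 1229×774 mm rectangular top, 31 mm thick, top surface at z = 699 mm, supported by four round legs of 60 mm diameter, each leg's bounding box inset 48 mm from the nearest pair of top edges, running from the floor.

B is a simple wooden stool: a rectangular seat 277 mm (x) by 282 mm (y), 30 mm thick, top face at z = 380 mm, on four square legs, each 34×34 mm in cross-section. The legs rest on z = 0, each flush with a corner of the seat.

Three stools sit around the table at the −y, +y, −x sides.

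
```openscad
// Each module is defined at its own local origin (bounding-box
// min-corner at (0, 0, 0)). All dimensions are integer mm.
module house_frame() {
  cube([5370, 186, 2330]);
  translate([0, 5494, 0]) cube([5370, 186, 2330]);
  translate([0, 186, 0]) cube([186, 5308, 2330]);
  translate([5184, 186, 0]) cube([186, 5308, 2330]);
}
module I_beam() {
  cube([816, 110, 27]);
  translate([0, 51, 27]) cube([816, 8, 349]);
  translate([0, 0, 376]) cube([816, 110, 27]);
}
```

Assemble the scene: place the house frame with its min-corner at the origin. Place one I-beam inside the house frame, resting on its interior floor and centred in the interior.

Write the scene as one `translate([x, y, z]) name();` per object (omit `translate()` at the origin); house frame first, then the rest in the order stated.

house_frame();
translate([2277, 2785, 0]) I_beam();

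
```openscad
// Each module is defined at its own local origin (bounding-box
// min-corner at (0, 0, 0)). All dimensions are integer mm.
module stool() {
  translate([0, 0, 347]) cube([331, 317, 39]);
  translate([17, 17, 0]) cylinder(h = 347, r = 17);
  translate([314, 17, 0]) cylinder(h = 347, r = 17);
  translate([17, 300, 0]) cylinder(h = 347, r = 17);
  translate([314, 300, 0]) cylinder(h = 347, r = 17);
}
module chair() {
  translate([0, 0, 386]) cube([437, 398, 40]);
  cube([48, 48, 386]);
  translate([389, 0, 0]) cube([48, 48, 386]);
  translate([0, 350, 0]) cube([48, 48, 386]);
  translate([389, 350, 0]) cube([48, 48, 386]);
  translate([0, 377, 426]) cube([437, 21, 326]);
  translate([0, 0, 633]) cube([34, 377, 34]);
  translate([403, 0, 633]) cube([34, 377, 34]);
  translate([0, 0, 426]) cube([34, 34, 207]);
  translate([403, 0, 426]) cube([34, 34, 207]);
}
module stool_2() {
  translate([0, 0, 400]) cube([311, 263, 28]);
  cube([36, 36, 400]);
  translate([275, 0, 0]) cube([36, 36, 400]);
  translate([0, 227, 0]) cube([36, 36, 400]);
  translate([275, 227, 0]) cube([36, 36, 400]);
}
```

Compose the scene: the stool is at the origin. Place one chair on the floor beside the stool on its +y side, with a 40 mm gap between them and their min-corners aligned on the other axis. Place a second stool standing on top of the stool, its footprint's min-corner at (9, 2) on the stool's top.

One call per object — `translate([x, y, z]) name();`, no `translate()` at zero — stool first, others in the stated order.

stool();
translate([0, 357, 0]) chair();
translate([9, 2, 386]) stool_2();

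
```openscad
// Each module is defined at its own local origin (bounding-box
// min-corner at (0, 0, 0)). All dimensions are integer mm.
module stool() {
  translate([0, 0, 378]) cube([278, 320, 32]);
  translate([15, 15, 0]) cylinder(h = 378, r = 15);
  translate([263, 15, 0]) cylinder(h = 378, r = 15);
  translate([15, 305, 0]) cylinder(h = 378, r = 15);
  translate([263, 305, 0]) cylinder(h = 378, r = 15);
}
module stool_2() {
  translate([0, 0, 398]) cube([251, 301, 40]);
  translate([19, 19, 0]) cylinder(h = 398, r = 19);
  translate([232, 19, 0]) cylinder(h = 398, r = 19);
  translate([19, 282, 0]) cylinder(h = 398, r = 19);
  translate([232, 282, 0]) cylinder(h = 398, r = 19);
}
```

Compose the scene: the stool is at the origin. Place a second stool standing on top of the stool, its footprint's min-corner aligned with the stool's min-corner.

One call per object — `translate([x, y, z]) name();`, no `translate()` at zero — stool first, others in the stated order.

stool();
translate([0, 0, 410]) stool_2();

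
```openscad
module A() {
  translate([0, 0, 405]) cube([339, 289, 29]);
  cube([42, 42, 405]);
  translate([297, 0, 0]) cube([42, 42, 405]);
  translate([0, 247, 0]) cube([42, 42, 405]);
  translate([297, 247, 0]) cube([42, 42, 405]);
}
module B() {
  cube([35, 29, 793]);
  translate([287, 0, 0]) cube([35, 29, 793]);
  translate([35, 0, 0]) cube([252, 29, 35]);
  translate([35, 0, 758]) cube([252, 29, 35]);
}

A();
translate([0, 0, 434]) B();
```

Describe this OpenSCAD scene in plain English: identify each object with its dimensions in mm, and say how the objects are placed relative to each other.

A is a four-legged stool. The seat is a 339×289×29 mm slab whose top surface is at z = 434 mm; four square legs, each 42×42 mm in cross-section, run from the floor (z = 0) to the underside of the seat, each flush with a corner of the seat.

B is a picture frame with a 252×723 mm rectangular opening (x by z) and a uniform 35 mm border on every side. Frame depth is 29 mm along y. It is built from two vertical stiles running the full outside height and two horizontal rails spanning the gap between the stiles.

The picture frame is on top of the stool.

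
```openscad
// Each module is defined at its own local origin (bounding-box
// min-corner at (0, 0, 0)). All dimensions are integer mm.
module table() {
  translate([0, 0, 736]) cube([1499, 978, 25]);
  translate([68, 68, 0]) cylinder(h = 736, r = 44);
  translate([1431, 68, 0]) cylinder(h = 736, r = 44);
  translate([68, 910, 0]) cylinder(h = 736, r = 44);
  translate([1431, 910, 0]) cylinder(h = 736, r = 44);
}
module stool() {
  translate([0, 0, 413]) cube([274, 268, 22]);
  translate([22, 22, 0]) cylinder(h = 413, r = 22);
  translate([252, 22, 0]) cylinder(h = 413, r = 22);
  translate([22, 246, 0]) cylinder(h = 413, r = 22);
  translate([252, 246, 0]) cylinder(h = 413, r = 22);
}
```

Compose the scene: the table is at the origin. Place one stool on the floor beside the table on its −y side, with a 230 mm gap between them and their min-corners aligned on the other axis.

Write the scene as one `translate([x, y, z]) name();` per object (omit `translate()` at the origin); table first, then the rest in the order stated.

table();
translate([0, -498, 0]) stool();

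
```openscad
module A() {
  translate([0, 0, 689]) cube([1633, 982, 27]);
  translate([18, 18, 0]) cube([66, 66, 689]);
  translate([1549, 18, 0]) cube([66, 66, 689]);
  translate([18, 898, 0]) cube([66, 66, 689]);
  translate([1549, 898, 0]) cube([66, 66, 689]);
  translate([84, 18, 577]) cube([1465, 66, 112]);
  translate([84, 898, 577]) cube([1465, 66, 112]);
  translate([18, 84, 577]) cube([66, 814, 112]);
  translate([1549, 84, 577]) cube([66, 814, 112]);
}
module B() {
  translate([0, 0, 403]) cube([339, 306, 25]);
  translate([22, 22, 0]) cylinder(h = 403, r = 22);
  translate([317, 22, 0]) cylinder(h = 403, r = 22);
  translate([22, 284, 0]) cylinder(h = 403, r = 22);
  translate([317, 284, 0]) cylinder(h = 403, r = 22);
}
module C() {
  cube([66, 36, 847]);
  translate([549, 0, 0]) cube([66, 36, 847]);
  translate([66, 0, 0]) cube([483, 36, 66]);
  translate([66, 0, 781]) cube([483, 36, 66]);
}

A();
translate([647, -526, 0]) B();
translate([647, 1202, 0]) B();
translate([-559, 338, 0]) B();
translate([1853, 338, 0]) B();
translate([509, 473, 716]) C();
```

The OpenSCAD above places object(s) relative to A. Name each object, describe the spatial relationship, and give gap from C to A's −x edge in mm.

The picture frame's min-x is at 509; the table's min-x is 0; gap = 509 mm.

A is a table. B is a stool. C is a picture frame. Four stools sit around the table at the −y, +y, −x, +x sides. The picture frame is on top of the table, centred. The gap from the picture frame to the table's −x edge is 509 mm.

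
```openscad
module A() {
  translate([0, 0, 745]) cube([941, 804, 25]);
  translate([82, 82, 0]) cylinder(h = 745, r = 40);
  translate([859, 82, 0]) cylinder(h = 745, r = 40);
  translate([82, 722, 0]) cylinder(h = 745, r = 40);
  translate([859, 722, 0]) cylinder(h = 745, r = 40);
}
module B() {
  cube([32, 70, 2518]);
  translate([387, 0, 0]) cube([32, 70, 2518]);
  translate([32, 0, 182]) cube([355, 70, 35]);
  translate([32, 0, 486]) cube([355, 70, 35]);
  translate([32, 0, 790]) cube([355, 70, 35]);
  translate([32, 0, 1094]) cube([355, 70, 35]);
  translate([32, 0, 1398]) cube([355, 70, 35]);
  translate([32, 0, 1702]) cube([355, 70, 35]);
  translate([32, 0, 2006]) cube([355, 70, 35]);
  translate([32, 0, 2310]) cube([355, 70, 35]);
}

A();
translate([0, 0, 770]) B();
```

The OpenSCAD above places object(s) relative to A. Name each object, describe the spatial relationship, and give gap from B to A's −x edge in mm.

The ladder's min-x is at 0; the table's min-x is 0; gap = 0 mm.

A is a table. B is a ladder. The ladder is on top of the table. The gap from the ladder to the table's −x edge is 0 mm.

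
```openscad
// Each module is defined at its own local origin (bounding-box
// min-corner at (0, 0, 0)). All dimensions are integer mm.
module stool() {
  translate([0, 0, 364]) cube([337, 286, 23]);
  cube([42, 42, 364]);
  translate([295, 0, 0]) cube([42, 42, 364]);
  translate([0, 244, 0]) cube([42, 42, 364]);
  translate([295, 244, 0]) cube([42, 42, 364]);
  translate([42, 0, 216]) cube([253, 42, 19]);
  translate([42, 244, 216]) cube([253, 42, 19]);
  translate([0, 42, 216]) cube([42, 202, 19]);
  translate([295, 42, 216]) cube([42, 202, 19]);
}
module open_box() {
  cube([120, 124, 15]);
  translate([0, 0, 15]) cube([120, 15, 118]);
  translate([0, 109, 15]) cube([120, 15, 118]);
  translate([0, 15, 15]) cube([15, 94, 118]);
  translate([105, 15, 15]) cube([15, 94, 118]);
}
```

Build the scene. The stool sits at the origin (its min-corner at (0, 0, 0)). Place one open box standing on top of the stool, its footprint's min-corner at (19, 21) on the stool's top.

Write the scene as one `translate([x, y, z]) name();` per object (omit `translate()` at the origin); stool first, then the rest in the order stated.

stool();
translate([19, 21, 387]) open_box();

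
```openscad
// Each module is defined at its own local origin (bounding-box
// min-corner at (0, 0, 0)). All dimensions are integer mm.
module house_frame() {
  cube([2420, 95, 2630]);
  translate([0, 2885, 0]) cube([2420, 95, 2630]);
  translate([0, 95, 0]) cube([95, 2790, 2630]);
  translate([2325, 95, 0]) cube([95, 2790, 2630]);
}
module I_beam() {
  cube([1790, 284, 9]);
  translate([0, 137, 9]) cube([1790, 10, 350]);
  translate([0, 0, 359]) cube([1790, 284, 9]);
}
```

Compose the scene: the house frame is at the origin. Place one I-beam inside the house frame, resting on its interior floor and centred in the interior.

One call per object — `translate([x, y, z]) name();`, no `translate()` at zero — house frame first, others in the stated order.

house_frame();
translate([315, 1348, 0]) I_beam();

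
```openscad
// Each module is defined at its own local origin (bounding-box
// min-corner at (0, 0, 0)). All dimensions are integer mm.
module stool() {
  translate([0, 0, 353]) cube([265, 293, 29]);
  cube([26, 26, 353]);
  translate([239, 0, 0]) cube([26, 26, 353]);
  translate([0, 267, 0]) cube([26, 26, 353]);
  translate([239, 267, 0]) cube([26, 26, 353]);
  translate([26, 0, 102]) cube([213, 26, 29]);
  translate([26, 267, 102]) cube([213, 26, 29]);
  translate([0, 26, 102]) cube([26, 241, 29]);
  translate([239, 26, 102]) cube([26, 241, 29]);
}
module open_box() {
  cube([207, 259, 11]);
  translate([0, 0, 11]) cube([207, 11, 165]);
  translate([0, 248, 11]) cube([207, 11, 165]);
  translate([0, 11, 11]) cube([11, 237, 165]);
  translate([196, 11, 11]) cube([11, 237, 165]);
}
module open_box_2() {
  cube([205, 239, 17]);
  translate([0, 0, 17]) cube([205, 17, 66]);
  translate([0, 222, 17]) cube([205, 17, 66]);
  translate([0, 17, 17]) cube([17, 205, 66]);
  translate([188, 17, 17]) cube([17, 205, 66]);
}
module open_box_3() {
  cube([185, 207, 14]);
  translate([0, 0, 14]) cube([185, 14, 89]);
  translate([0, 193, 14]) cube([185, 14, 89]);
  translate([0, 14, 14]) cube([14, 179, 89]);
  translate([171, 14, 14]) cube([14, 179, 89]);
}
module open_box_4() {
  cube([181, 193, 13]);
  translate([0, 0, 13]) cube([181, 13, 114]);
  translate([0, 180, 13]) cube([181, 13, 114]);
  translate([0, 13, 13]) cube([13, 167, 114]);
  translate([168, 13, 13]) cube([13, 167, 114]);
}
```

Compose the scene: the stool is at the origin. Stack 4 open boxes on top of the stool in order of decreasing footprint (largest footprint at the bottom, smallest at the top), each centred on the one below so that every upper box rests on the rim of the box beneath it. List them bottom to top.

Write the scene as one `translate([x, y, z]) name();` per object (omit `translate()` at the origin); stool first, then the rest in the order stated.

stool();
translate([29, 17, 382]) open_box();
translate([30, 27, 558]) open_box_2();
translate([40, 43, 641]) open_box_3();
translate([42, 50, 744]) open_box_4();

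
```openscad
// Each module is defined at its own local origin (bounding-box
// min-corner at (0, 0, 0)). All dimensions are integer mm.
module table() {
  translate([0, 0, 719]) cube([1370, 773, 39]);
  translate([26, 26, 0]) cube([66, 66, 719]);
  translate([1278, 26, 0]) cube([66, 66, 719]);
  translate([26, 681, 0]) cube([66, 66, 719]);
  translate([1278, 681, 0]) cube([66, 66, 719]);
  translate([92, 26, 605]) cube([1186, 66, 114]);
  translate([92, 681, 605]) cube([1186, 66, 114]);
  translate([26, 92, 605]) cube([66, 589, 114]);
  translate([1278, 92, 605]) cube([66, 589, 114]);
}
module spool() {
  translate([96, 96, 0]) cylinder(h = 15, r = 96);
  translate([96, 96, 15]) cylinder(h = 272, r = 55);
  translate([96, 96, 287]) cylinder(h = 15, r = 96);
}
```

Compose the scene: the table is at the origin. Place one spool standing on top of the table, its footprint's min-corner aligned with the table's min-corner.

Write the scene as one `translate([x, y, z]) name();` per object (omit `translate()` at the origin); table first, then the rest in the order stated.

table();
translate([0, 0, 758]) spool();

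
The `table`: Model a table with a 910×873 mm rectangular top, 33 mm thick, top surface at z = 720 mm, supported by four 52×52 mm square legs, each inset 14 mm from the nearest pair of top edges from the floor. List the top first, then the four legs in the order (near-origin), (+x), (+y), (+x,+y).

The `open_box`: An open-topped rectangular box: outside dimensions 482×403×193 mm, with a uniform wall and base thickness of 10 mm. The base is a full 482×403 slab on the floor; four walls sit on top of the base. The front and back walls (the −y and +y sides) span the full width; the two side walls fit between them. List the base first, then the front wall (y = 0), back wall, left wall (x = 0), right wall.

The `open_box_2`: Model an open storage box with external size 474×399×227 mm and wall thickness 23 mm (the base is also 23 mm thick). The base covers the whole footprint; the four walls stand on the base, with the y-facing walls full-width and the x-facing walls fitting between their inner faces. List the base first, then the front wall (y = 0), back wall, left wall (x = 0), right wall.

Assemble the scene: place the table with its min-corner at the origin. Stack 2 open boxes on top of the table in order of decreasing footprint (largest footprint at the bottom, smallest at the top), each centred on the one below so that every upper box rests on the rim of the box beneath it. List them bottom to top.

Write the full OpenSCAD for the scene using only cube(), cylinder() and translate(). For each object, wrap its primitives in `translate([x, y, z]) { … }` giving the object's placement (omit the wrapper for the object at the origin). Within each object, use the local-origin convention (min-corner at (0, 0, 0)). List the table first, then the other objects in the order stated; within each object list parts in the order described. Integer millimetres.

translate([0, 0, 687]) cube([910, 873, 33]);
translate([14, 14, 0]) cube([52, 52, 687]);
translate([844, 14, 0]) cube([52, 52, 687]);
translate([14, 807, 0]) cube([52, 52, 687]);
translate([844, 807, 0]) cube([52, 52, 687]);
translate([214, 235, 720]) {
  cube([482, 403, 10]);
  translate([0, 0, 10]) cube([482, 10, 183]);
  translate([0, 393, 10]) cube([482, 10, 183]);
  translate([0, 10, 10]) cube([10, 383, 183]);
  translate([472, 10, 10]) cube([10, 383, 183]);
}
translate([218, 237, 913]) {
  cube([474, 399, 23]);
  translate([0, 0, 23]) cube([474, 23, 204]);
  translate([0, 376, 23]) cube([474, 23, 204]);
  translate([0, 23, 23]) cube([23, 353, 204]);
  translate([451, 23, 23]) cube([23, 353, 204]);
}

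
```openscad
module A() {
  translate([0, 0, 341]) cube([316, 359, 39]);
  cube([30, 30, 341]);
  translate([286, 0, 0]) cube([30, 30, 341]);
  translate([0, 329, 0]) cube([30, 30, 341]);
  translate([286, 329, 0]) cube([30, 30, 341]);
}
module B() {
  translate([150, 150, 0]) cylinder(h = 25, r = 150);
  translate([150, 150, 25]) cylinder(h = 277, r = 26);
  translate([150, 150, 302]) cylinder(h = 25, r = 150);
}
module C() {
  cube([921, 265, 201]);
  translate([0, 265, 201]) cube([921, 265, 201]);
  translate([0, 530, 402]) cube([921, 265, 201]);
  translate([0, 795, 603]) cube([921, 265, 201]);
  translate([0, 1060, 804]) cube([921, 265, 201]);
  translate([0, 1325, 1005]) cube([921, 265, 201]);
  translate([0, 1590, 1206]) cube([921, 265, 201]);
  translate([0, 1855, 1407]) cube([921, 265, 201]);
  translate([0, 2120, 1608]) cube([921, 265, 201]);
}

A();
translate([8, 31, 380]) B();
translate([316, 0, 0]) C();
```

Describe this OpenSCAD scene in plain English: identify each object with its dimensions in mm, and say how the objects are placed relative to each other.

A is a four-legged stool. The seat is 316×359 mm, 39 mm thick, top at z = 380 mm. It stands on four square legs, each 30×30 mm in cross-section, from z = 0 to the seat underside, each flush with a corner of the seat.

B is a spool: two coaxial disc flanges of radius 150 mm and thickness 25 mm, joined by a core cylinder of radius 26 mm and height 277 mm. The lower flange rests on z = 0 and the three cylinders share a vertical axis.

C is a run of 9 identical solid stair steps. Each tread is 921×265 mm and each step block is 201 mm high. Step 1 rests on the floor; step k is offset from step 1 by (k−1)×265 mm in y and (k−1)×201 mm in z.

The spool is on top of the stool. The staircase is against the stool's +x side, with their −y faces flush.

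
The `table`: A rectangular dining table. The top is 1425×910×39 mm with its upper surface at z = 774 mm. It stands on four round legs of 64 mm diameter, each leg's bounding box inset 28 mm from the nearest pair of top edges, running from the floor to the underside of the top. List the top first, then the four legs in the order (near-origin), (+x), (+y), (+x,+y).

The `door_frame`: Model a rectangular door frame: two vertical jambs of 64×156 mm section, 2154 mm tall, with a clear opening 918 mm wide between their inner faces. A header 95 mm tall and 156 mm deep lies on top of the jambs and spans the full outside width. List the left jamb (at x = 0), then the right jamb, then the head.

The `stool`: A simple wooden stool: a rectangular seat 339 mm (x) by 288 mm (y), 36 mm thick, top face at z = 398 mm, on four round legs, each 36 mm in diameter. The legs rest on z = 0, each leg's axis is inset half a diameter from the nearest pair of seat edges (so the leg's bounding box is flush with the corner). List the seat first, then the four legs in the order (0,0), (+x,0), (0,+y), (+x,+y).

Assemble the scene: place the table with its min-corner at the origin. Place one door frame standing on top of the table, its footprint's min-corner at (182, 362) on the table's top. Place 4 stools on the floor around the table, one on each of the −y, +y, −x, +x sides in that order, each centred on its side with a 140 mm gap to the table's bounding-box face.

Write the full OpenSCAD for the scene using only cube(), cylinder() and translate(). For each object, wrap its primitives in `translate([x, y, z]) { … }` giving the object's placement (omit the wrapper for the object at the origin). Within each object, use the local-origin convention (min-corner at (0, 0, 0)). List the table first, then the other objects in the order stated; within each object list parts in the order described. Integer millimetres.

translate([0, 0, 735]) cube([1425, 910, 39]);
translate([60, 60, 0]) cylinder(h = 735, r = 32);
translate([1365, 60, 0]) cylinder(h = 735, r = 32);
translate([60, 850, 0]) cylinder(h = 735, r = 32);
translate([1365, 850, 0]) cylinder(h = 735, r = 32);
translate([182, 362, 774]) {
  cube([64, 156, 2154]);
  translate([982, 0, 0]) cube([64, 156, 2154]);
  translate([0, 0, 2154]) cube([1046, 156, 95]);
}
translate([543, -428, 0]) {
  translate([0, 0, 362]) cube([339, 288, 36]);
  translate([18, 18, 0]) cylinder(h = 362, r = 18);
  translate([321, 18, 0]) cylinder(h = 362, r = 18);
  translate([18, 270, 0]) cylinder(h = 362, r = 18);
  translate([321, 270, 0]) cylinder(h = 362, r = 18);
}
translate([543, 1050, 0]) {
  translate([0, 0, 362]) cube([339, 288, 36]);
  translate([18, 18, 0]) cylinder(h = 362, r = 18);
  translate([321, 18, 0]) cylinder(h = 362, r = 18);
  translate([18, 270, 0]) cylinder(h = 362, r = 18);
  translate([321, 270, 0]) cylinder(h = 362, r = 18);
}
translate([-479, 311, 0]) {
  translate([0, 0, 362]) cube([339, 288, 36]);
  translate([18, 18, 0]) cylinder(h = 362, r = 18);
  translate([321, 18, 0]) cylinder(h = 362, r = 18);
  translate([18, 270, 0]) cylinder(h = 362, r = 18);
  translate([321, 270, 0]) cylinder(h = 362, r = 18);
}
translate([1565, 311, 0]) {
  translate([0, 0, 362]) cube([339, 288, 36]);
  translate([18, 18, 0]) cylinder(h = 362, r = 18);
  translate([321, 18, 0]) cylinder(h = 362, r = 18);
  translate([18, 270, 0]) cylinder(h = 362, r = 18);
  translate([321, 270, 0]) cylinder(h = 362, r = 18);
}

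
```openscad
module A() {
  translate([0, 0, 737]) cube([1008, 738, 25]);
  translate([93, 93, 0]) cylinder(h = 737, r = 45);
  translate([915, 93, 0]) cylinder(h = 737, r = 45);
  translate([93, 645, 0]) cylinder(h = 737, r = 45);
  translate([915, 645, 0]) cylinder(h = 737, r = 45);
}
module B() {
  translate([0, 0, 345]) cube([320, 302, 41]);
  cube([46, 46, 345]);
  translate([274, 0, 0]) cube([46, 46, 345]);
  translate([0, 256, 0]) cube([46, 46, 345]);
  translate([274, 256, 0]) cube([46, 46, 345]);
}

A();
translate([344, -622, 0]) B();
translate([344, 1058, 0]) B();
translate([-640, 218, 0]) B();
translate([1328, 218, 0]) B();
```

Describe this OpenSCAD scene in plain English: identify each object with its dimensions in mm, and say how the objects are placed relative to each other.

A is a table with a 1008×738 mm rectangular top, 25 mm thick, top surface at z = 762 mm, supported by four round legs of 90 mm diameter, each leg's bounding box inset 48 mm from the nearest pair of top edges, running from the floor.

B is a four-legged stool. The seat is a 320×302×41 mm slab whose top surface is at z = 386 mm; four square legs, each 46×46 mm in cross-section, run from the floor (z = 0) to the underside of the seat, each flush with a corner of the seat.

Four stools sit around the table at the −y, +y, −x, +x sides.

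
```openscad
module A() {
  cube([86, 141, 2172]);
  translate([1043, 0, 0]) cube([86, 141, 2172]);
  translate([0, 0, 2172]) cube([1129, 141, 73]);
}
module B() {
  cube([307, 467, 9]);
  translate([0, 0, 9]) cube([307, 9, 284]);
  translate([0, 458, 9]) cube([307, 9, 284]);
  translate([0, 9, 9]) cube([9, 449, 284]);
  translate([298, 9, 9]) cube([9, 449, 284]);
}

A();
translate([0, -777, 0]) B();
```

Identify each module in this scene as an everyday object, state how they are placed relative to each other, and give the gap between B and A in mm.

A is a door frame. B is an open box. The open box is on the floor beside the door frame on its −y side. The gap between the open box and the door frame is 310 mm.

The open box's nearest face is 310 mm from the door frame's −y face.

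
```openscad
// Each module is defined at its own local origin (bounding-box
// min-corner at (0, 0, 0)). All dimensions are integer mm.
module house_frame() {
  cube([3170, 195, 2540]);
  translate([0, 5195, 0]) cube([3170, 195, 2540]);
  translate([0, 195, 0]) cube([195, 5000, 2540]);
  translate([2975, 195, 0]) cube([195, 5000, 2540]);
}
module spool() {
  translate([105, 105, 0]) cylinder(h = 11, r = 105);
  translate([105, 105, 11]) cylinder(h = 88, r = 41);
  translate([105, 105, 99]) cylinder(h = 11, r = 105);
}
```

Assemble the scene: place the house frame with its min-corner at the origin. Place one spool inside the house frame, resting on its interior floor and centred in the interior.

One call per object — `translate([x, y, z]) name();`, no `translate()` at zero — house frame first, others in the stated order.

house_frame();
translate([1480, 2590, 0]) spool();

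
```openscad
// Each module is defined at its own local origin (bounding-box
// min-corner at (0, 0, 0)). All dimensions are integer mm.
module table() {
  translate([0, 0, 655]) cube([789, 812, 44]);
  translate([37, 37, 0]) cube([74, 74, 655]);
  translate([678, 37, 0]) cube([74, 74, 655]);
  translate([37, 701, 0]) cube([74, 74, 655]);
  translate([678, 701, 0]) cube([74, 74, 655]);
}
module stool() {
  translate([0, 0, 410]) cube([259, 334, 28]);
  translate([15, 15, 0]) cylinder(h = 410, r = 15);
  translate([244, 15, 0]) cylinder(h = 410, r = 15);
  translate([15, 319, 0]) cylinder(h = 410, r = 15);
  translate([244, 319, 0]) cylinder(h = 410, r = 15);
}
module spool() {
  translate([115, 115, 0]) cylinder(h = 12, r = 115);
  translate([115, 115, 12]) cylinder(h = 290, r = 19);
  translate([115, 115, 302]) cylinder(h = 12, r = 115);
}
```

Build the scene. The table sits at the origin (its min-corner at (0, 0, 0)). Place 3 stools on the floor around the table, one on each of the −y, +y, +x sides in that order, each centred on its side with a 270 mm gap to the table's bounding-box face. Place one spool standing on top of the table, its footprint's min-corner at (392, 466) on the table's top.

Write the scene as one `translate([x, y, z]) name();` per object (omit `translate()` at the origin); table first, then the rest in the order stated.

table();
translate([265, -604, 0]) stool();
translate([265, 1082, 0]) stool();
translate([1059, 239, 0]) stool();
translate([392, 466, 699]) spool();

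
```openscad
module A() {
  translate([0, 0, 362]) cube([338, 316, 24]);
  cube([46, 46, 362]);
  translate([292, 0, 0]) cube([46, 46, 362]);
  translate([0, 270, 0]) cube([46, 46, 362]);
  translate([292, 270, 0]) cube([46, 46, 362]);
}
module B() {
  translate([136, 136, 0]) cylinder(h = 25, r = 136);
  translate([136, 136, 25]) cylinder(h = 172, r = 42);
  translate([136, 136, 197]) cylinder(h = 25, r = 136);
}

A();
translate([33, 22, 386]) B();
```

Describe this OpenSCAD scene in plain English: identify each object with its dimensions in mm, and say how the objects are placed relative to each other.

A is a simple wooden stool: a rectangular seat 338 mm (x) by 316 mm (y), 24 mm thick, top face at z = 386 mm, on four square legs, each 46×46 mm in cross-section. The legs rest on z = 0, each flush with a corner of the seat.

B is a spool: two coaxial disc flanges of radius 136 mm and thickness 25 mm, joined by a core cylinder of radius 42 mm and height 172 mm. The lower flange rests on z = 0 and the three cylinders share a vertical axis.

The spool is on top of the stool, centred.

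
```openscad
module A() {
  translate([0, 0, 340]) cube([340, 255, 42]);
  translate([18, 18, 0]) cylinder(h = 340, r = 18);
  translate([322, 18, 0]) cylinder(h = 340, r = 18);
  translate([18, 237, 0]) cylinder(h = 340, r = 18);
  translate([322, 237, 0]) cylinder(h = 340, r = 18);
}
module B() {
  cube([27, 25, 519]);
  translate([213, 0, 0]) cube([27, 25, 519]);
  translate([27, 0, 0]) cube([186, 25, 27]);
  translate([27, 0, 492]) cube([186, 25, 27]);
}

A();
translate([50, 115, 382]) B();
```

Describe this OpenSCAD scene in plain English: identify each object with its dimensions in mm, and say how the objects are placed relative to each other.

A is a four-legged stool. The seat is a 340×255×42 mm slab whose top surface is at z = 382 mm; four round legs, each 36 mm in diameter, run from the floor (z = 0) to the underside of the seat, each leg's axis is inset half a diameter from the nearest pair of seat edges (so the leg's bounding box is flush with the corner).

B is a picture frame with a 186×465 mm rectangular opening (x by z) and a uniform 27 mm border on every side. Frame depth is 25 mm along y. It is built from two vertical stiles running the full outside height and two horizontal rails spanning the gap between the stiles.

The picture frame is on top of the stool, centred.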